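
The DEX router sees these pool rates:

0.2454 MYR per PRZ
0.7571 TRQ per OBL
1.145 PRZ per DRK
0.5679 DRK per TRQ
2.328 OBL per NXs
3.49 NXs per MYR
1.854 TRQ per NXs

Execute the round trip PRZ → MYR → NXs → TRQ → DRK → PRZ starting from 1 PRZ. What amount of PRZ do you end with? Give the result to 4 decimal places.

1 PRZ × 0.2454 = 0.2454 MYR
0.2454 MYR × 3.49 = 0.856446 NXs
0.856446 NXs × 1.854 = 1.587850884 TRQ
1.587850884 TRQ × 0.5679 = 0.9017405170236 DRK
0.9017405170236 DRK × 1.145 = 1.032492891992022 PRZ

1.0325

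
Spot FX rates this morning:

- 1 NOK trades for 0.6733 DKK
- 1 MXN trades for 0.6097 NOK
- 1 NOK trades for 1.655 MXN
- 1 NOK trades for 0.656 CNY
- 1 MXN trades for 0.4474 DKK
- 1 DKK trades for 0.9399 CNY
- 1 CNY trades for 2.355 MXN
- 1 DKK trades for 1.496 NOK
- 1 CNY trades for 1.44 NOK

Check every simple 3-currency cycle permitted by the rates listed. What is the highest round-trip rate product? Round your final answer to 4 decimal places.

NOK→MXN→DKK→NOK: 1.655 × 0.4474 × 1.496 = 1.10771
MXN→DKK→CNY→MXN: 0.4474 × 0.9399 × 2.355 = 0.99030
NOK→CNY→MXN→NOK: 0.656 × 2.355 × 0.6097 = 0.94191
NOK→DKK→CNY→NOK: 0.6733 × 0.9399 × 1.44 = 0.91128
Maximum is NOK→MXN→DKK→NOK at 1.1077; arbitrage exists.

1.1077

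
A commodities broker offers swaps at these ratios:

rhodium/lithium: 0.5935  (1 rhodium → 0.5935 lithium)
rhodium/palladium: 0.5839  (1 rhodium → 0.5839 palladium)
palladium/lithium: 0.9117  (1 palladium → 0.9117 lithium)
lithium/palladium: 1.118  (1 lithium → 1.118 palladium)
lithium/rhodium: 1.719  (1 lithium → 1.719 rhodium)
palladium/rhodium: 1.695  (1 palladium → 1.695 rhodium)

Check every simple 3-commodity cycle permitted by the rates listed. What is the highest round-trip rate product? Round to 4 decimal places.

1.1247

rhodium→lithium→palladium→rhodium: 0.5935 × 1.118 × 1.695 = 1.12469
rhodium→palladium→lithium→rhodium: 0.5839 × 0.9117 × 1.719 = 0.91510
Maximum is rhodium→lithium→palladium→rhodium at 1.1247; arbitrage exists.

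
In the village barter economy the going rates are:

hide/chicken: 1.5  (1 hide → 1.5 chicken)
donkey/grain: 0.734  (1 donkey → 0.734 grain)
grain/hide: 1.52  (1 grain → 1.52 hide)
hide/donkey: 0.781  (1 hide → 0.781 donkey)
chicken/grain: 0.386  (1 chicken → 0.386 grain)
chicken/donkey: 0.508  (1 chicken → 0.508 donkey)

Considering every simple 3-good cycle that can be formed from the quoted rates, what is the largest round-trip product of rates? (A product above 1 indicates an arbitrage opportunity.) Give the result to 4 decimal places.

0.8801

chicken→grain→hide→chicken: 0.386 × 1.52 × 1.5 = 0.88008
donkey→grain→hide→donkey: 0.734 × 1.52 × 0.781 = 0.87135
Maximum is chicken→grain→hide→chicken at 0.8801; no arbitrage — every cycle loses value.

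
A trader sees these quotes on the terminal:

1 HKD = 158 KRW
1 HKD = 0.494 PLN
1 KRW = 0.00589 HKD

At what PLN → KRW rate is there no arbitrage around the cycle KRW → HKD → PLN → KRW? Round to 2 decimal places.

Known legs of the cycle: 0.00589 × 0.494 = 0.00290966
For no arbitrage the full-cycle product must be 1, so the missing rate is 1 / 0.00290966 ≈ 343.6828.

343.68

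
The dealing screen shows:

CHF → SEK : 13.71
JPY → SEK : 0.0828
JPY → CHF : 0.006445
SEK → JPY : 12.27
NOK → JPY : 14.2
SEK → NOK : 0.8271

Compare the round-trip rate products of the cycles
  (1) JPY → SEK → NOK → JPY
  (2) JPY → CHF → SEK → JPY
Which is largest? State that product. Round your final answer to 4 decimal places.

1.0842

(1) 0.0828 × 0.8271 × 14.2 = 0.97247
(2) 0.006445 × 13.71 × 12.27 = 1.08419
Highest is cycle (2) at 1.0842 (>1, arbitrage).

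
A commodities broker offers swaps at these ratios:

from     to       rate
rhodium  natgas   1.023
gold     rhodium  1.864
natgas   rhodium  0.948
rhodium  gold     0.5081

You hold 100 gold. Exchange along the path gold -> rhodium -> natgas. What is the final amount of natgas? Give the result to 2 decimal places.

100 gold × 1.864 = 186.4 rhodium
186.4 rhodium × 1.023 = 190.6872 natgas

190.69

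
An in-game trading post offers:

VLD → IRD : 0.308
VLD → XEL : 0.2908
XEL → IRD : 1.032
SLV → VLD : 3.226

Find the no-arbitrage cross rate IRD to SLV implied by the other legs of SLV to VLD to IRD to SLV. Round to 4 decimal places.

Known legs of the cycle: 3.226 × 0.308 = 0.993608
For no arbitrage the full-cycle product must be 1, so the missing rate is 1 / 0.993608 ≈ 1.006433.

1.0064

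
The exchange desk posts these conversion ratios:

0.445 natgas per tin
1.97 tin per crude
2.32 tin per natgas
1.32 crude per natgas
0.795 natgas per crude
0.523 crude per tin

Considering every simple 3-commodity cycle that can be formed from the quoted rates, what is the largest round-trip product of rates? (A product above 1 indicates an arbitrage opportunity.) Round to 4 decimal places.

tin→natgas→crude→tin: 0.445 × 1.32 × 1.97 = 1.15718
tin→crude→natgas→tin: 0.523 × 0.795 × 2.32 = 0.96462
Maximum is tin→natgas→crude→tin at 1.1572; arbitrage exists.

1.1572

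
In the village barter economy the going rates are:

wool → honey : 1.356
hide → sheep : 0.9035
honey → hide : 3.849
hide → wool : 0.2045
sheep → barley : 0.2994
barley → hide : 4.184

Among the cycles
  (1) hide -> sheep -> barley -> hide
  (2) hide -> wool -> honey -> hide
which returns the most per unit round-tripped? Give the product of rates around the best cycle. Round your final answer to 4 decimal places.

(1) 0.9035 × 0.2994 × 4.184 = 1.13181
(2) 0.2045 × 1.356 × 3.849 = 1.06734
Highest is cycle (1) at 1.1318 (>1, arbitrage).

1.1318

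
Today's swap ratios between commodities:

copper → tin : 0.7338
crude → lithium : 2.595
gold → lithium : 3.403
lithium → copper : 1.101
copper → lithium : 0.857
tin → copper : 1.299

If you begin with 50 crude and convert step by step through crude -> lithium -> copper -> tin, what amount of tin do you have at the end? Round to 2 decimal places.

50 crude × 2.595 = 129.75 lithium
129.75 lithium × 1.101 = 142.85475 copper
142.85475 copper × 0.7338 = 104.82681555 tin

104.83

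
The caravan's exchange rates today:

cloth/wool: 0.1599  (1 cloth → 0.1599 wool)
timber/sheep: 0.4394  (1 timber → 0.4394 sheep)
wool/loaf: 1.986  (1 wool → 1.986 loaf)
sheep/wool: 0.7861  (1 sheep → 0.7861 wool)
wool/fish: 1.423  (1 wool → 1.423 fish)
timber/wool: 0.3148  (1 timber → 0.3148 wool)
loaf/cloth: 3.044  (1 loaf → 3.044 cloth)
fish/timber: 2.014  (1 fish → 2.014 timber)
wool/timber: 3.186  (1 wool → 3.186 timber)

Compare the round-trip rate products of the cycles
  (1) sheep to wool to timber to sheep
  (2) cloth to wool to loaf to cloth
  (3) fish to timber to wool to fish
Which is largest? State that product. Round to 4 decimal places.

1.1005

(1) 0.7861 × 3.186 × 0.4394 = 1.10048
(2) 0.1599 × 1.986 × 3.044 = 0.96666
(3) 2.014 × 0.3148 × 1.423 = 0.90219
Highest is cycle (1) at 1.1005 (>1, arbitrage).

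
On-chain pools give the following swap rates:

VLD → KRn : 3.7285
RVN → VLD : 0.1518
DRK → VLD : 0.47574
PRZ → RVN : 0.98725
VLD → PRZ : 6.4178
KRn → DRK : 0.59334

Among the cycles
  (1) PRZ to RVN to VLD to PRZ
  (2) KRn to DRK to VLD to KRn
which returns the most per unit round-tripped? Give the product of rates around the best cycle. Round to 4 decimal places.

1.0525

(1) 0.98725 × 0.1518 × 6.4178 = 0.96180
(2) 0.59334 × 0.47574 × 3.7285 = 1.05246
Highest is cycle (2) at 1.0525 (>1, arbitrage).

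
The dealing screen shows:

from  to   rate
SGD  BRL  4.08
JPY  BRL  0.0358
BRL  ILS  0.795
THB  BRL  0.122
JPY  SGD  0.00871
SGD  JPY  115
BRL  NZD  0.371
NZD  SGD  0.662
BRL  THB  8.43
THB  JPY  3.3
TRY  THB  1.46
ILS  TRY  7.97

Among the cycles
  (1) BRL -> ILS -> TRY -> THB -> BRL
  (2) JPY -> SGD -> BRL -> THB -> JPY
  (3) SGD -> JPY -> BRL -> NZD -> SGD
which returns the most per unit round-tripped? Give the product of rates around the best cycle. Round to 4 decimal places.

(1) 0.795 × 7.97 × 1.46 × 0.122 = 1.12860
(2) 0.00871 × 4.08 × 8.43 × 3.3 = 0.98860
(3) 115 × 0.0358 × 0.371 × 0.662 = 1.01114
Highest is cycle (1) at 1.1286 (>1, arbitrage).

1.1286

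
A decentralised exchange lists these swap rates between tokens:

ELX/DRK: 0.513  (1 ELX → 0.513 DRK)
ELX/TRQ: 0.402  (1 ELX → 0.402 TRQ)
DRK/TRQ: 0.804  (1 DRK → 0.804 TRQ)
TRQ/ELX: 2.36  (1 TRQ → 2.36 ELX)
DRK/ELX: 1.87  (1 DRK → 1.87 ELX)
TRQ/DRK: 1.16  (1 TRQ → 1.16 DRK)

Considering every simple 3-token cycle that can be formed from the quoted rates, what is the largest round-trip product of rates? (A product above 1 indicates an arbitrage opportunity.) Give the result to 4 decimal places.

0.9734

ELX→DRK→TRQ→ELX: 0.513 × 0.804 × 2.36 = 0.97339
ELX→TRQ→DRK→ELX: 0.402 × 1.16 × 1.87 = 0.87202
Maximum is ELX→DRK→TRQ→ELX at 0.9734; no arbitrage — every cycle loses value.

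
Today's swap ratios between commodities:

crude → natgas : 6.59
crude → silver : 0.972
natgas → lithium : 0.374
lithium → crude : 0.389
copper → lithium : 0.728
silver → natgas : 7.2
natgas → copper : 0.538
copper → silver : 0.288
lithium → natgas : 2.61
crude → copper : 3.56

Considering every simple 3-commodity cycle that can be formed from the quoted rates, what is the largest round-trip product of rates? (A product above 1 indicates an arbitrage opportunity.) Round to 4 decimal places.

1.1156

natgas→copper→silver→natgas: 0.538 × 0.288 × 7.2 = 1.11560
natgas→copper→lithium→natgas: 0.538 × 0.728 × 2.61 = 1.02224
lithium→crude→copper→lithium: 0.389 × 3.56 × 0.728 = 1.00816
natgas→lithium→crude→natgas: 0.374 × 0.389 × 6.59 = 0.95875
Maximum is natgas→copper→silver→natgas at 1.1156; arbitrage exists.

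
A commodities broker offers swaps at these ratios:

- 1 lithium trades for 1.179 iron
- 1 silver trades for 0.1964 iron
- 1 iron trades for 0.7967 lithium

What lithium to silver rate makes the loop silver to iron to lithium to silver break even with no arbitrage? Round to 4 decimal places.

6.3909

Known legs of the cycle: 0.1964 × 0.7967 = 0.15647188
For no arbitrage the full-cycle product must be 1, so the missing rate is 1 / 0.15647188 ≈ 6.390925.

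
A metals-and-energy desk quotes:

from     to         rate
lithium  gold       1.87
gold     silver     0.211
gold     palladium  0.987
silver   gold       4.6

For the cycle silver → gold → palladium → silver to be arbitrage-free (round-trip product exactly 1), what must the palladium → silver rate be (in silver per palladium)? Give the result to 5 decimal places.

Known legs of the cycle: 4.6 × 0.987 = 4.5402
For no arbitrage the full-cycle product must be 1, so the missing rate is 1 / 4.5402 ≈ 0.2202546.

0.22025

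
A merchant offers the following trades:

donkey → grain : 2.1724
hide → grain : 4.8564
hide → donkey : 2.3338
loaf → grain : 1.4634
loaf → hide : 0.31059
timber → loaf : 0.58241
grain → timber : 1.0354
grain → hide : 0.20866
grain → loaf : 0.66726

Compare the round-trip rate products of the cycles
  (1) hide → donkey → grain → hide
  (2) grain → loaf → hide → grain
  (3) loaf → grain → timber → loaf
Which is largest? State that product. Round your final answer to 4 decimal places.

1.0579

(1) 2.3338 × 2.1724 × 0.20866 = 1.05790
(2) 0.66726 × 0.31059 × 4.8564 = 1.00646
(3) 1.4634 × 1.0354 × 0.58241 = 0.88247
Highest is cycle (1) at 1.0579 (>1, arbitrage).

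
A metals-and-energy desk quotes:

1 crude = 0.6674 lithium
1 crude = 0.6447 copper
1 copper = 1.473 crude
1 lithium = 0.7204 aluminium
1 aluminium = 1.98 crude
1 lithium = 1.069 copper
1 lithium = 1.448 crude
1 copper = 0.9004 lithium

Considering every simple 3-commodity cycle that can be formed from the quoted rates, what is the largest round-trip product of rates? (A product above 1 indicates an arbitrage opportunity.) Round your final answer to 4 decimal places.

lithium→copper→crude→lithium: 1.069 × 1.473 × 0.6674 = 1.05091
lithium→aluminium→crude→lithium: 0.7204 × 1.98 × 0.6674 = 0.95197
lithium→crude→copper→lithium: 1.448 × 0.6447 × 0.9004 = 0.84055
Maximum is lithium→copper→crude→lithium at 1.0509; arbitrage exists.

1.0509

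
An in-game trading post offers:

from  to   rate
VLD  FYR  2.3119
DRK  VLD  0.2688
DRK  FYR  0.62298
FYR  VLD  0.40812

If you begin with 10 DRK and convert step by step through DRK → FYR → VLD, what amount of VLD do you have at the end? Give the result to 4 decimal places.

2.5425

10 DRK × 0.62298 = 6.2298 FYR
6.2298 FYR × 0.40812 = 2.542505976 VLD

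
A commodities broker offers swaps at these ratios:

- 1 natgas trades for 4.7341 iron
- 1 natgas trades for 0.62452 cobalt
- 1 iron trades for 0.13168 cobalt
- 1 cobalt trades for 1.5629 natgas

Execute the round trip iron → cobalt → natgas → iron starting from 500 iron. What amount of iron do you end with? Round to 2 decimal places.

500 iron × 0.13168 = 65.84 cobalt
65.84 cobalt × 1.5629 = 102.901336 natgas
102.901336 natgas × 4.7341 = 487.1452147576 iron

487.15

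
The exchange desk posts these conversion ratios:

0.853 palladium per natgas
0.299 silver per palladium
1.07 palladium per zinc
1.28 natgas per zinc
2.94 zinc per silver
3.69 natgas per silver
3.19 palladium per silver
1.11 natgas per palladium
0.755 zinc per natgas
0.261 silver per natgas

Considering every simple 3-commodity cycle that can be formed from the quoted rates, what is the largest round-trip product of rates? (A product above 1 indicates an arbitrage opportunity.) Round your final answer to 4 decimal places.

zinc→natgas→silver→zinc: 1.28 × 0.261 × 2.94 = 0.98220
palladium→silver→natgas→palladium: 0.299 × 3.69 × 0.853 = 0.94112
palladium→silver→zinc→palladium: 0.299 × 2.94 × 1.07 = 0.94059
palladium→natgas→silver→palladium: 1.11 × 0.261 × 3.19 = 0.92417
palladium→natgas→zinc→palladium: 1.11 × 0.755 × 1.07 = 0.89671
Maximum is zinc→natgas→silver→zinc at 0.9822; no arbitrage — every cycle loses value.

0.9822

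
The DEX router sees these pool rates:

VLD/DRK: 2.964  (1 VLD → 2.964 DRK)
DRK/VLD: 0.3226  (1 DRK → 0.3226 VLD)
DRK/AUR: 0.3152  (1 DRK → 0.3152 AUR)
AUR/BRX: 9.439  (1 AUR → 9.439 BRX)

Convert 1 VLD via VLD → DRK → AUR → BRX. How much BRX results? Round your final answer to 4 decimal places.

8.8184

1 VLD × 2.964 = 2.964 DRK
2.964 DRK × 0.3152 = 0.9342528 AUR
0.9342528 AUR × 9.439 = 8.8184121792 BRX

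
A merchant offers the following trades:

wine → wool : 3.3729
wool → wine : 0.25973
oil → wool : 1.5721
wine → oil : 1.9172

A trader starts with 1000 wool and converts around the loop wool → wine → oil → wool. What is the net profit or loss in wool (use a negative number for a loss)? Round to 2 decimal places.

1000 wool × 0.25973 = 259.73 wine
259.73 wine × 1.9172 = 497.954356 oil
497.954356 oil × 1.5721 = 782.8340430676 wool
Net change: 782.8340430676 − 1000 = -217.1659569324 wool

-217.17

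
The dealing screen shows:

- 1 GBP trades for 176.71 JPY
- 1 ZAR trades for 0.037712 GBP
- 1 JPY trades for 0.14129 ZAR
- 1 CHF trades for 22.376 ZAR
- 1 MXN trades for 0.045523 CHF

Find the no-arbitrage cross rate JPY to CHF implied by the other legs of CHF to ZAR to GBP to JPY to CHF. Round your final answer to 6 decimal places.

0.006706

Known legs of the cycle: 22.376 × 0.037712 × 176.71 = 149.11562234752
For no arbitrage the full-cycle product must be 1, so the missing rate is 1 / 149.11562234752 ≈ 0.00670621.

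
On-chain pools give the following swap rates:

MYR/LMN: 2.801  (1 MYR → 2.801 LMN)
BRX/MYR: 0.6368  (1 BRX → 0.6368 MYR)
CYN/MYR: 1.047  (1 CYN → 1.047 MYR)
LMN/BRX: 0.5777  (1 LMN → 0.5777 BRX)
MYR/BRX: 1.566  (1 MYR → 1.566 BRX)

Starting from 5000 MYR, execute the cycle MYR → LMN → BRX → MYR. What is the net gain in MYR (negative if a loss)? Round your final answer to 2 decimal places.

5000 MYR × 2.801 = 14005 LMN
14005 LMN × 0.5777 = 8090.6885 BRX
8090.6885 BRX × 0.6368 = 5152.1504368 MYR
Net change: 5152.1504368 − 5000 = 152.1504368 MYR

152.15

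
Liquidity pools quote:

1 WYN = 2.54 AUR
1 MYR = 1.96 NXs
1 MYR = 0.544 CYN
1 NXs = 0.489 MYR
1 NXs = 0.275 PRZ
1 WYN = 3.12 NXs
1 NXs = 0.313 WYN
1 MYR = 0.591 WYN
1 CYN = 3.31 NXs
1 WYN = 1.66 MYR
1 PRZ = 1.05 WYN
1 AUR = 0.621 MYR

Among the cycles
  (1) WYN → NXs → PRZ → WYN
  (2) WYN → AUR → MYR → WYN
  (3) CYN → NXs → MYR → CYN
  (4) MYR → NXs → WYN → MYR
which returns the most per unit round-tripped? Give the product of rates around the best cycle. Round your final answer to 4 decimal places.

(1) 3.12 × 0.275 × 1.05 = 0.90090
(2) 2.54 × 0.621 × 0.591 = 0.93221
(3) 3.31 × 0.489 × 0.544 = 0.88051
(4) 1.96 × 0.313 × 1.66 = 1.01838
Highest is cycle (4) at 1.0184 (>1, arbitrage).

1.0184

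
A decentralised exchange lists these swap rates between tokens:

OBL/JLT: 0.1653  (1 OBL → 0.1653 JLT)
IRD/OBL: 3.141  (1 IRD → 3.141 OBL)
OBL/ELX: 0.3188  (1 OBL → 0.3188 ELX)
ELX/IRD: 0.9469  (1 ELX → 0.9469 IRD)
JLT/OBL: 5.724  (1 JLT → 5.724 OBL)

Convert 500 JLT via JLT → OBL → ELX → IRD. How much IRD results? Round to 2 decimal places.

863.96

500 JLT × 5.724 = 2862 OBL
2862 OBL × 0.3188 = 912.4056 ELX
912.4056 ELX × 0.9469 = 863.95686264 IRD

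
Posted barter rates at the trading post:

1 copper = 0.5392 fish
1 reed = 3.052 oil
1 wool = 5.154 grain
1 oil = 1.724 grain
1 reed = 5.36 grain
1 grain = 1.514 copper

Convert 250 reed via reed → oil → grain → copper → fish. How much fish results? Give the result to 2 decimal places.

1073.84

250 reed × 3.052 = 763 oil
763 oil × 1.724 = 1315.412 grain
1315.412 grain × 1.514 = 1991.533768 copper
1991.533768 copper × 0.5392 = 1073.8350077056 fish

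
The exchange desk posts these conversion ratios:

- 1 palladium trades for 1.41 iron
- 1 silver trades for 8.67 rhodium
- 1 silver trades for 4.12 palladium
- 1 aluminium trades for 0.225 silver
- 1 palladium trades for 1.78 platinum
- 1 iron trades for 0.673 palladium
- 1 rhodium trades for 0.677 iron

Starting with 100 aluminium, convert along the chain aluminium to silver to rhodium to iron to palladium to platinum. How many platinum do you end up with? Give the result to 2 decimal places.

100 aluminium × 0.225 = 22.5 silver
22.5 silver × 8.67 = 195.075 rhodium
195.075 rhodium × 0.677 = 132.065775 iron
132.065775 iron × 0.673 = 88.880266575 palladium
88.880266575 palladium × 1.78 = 158.2068745035 platinum

158.21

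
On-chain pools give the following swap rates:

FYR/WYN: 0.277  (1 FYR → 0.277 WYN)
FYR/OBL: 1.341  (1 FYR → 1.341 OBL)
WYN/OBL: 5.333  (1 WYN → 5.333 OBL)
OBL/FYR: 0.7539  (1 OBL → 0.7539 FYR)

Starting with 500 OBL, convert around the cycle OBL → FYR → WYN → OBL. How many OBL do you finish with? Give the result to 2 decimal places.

556.85

500 OBL × 0.7539 = 376.95 FYR
376.95 FYR × 0.277 = 104.41515 WYN
104.41515 WYN × 5.333 = 556.84599495 OBL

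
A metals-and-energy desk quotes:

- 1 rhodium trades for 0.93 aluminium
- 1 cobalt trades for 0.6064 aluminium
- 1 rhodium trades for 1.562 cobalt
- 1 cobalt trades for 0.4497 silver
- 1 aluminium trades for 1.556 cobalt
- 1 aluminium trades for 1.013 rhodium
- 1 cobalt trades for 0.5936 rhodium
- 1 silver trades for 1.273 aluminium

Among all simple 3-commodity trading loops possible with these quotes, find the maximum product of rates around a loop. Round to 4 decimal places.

aluminium→rhodium→cobalt→aluminium: 1.013 × 1.562 × 0.6064 = 0.95951
silver→aluminium→cobalt→silver: 1.273 × 1.556 × 0.4497 = 0.89076
aluminium→cobalt→rhodium→aluminium: 1.556 × 0.5936 × 0.93 = 0.85899
Maximum is aluminium→rhodium→cobalt→aluminium at 0.9595; no arbitrage — every cycle loses value.

0.9595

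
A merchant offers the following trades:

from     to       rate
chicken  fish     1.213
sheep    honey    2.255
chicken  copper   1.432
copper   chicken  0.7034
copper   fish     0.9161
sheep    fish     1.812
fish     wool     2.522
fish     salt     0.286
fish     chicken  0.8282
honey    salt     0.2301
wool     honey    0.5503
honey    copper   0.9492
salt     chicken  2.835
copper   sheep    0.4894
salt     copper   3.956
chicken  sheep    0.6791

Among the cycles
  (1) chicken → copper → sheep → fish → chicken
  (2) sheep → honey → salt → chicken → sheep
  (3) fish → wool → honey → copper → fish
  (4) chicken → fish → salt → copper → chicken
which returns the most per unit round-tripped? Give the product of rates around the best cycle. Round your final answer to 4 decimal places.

(1) 1.432 × 0.4894 × 1.812 × 0.8282 = 1.05172
(2) 2.255 × 0.2301 × 2.835 × 0.6791 = 0.99896
(3) 2.522 × 0.5503 × 0.9492 × 0.9161 = 1.20683
(4) 1.213 × 0.286 × 3.956 × 0.7034 = 0.96535
Highest is cycle (3) at 1.2068 (>1, arbitrage).

1.2068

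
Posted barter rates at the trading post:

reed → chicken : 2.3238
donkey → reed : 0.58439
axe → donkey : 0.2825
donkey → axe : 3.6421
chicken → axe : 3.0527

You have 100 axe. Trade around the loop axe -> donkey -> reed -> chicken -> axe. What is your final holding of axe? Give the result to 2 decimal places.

100 axe × 0.2825 = 28.25 donkey
28.25 donkey × 0.58439 = 16.5090175 reed
16.5090175 reed × 2.3238 = 38.3636548665 chicken
38.3636548665 chicken × 3.0527 = 117.11272921096455 axe

117.11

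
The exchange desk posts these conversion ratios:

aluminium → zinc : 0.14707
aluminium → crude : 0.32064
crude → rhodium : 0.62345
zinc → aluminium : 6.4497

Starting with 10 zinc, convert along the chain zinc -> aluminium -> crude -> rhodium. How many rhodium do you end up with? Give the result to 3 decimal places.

12.893

10 zinc × 6.4497 = 64.497 aluminium
64.497 aluminium × 0.32064 = 20.68031808 crude
20.68031808 crude × 0.62345 = 12.893144306976 rhodium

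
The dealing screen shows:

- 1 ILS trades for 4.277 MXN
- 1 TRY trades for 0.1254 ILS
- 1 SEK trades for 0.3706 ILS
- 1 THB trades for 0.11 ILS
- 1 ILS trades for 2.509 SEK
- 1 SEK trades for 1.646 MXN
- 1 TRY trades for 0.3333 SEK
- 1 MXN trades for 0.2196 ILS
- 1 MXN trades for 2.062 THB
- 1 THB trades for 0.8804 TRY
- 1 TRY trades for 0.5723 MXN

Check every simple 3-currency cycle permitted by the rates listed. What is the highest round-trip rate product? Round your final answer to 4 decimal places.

THB→TRY→MXN→THB: 0.8804 × 0.5723 × 2.062 = 1.03894
THB→ILS→MXN→THB: 0.11 × 4.277 × 2.062 = 0.97011
ILS→SEK→MXN→ILS: 2.509 × 1.646 × 0.2196 = 0.90691
Maximum is THB→TRY→MXN→THB at 1.0389; arbitrage exists.

1.0389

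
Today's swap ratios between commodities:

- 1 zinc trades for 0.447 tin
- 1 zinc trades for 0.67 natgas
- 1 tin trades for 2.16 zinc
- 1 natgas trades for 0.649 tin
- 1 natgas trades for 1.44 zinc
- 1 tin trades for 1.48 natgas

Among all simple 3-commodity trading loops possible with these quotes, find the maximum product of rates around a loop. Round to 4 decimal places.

0.9526

zinc→tin→natgas→zinc: 0.447 × 1.48 × 1.44 = 0.95265
zinc→natgas→tin→zinc: 0.67 × 0.649 × 2.16 = 0.93923
Maximum is zinc→tin→natgas→zinc at 0.9526; no arbitrage — every cycle loses value.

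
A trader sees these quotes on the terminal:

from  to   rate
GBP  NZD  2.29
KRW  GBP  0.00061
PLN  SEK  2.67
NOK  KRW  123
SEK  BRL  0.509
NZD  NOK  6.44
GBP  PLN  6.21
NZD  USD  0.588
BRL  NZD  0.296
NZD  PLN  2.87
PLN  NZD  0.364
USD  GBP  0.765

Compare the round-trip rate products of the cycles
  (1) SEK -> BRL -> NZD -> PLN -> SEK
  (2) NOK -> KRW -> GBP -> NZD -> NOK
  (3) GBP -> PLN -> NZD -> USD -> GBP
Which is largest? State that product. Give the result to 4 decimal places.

1.1545

(1) 0.509 × 0.296 × 2.87 × 2.67 = 1.15452
(2) 123 × 0.00061 × 2.29 × 6.44 = 1.10651
(3) 6.21 × 0.364 × 0.588 × 0.765 = 1.01679
Highest is cycle (1) at 1.1545 (>1, arbitrage).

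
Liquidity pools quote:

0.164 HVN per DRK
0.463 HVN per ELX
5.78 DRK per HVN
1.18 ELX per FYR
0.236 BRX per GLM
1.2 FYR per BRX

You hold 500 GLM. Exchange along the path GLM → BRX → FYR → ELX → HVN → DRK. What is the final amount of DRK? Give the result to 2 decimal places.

447.15

500 GLM × 0.236 = 118 BRX
118 BRX × 1.2 = 141.6 FYR
141.6 FYR × 1.18 = 167.088 ELX
167.088 ELX × 0.463 = 77.361744 HVN
77.361744 HVN × 5.78 = 447.15088032 DRK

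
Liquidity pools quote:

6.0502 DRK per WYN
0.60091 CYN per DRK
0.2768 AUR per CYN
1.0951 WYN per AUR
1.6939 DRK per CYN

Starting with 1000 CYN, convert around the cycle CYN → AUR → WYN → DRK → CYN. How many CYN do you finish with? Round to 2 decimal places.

1102.04

1000 CYN × 0.2768 = 276.8 AUR
276.8 AUR × 1.0951 = 303.12368 WYN
303.12368 WYN × 6.0502 = 1833.958888736 DRK
1833.958888736 DRK × 0.60091 = 1102.04423583034976 CYN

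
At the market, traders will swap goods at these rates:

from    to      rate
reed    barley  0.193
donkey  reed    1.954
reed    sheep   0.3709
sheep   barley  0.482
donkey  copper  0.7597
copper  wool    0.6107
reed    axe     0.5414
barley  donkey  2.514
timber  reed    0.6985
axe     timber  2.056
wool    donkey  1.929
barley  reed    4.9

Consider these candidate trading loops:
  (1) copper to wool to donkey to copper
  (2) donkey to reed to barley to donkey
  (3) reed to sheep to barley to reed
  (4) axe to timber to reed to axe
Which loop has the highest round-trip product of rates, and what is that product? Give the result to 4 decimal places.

(1) 0.6107 × 1.929 × 0.7597 = 0.89496
(2) 1.954 × 0.193 × 2.514 = 0.94808
(3) 0.3709 × 0.482 × 4.9 = 0.87599
(4) 2.056 × 0.6985 × 0.5414 = 0.77751
Highest is cycle (2) at 0.9481 (≤1, no arbitrage).

0.9481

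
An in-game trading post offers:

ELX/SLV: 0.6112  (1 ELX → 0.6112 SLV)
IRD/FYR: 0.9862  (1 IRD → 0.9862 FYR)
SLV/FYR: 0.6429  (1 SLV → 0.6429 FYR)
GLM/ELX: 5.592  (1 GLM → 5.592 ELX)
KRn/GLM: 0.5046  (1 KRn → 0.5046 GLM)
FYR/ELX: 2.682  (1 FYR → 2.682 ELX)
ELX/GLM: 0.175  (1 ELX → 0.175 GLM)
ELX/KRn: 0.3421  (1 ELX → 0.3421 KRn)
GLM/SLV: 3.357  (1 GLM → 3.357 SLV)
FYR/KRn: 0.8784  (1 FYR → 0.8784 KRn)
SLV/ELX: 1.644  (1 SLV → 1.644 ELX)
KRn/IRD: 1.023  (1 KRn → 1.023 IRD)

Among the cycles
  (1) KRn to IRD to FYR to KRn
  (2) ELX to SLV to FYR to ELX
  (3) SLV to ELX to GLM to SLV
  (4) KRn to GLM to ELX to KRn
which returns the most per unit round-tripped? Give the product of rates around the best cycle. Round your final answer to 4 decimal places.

(1) 1.023 × 0.9862 × 0.8784 = 0.88620
(2) 0.6112 × 0.6429 × 2.682 = 1.05387
(3) 1.644 × 0.175 × 3.357 = 0.96581
(4) 0.5046 × 5.592 × 0.3421 = 0.96531
Highest is cycle (2) at 1.0539 (>1, arbitrage).

1.0539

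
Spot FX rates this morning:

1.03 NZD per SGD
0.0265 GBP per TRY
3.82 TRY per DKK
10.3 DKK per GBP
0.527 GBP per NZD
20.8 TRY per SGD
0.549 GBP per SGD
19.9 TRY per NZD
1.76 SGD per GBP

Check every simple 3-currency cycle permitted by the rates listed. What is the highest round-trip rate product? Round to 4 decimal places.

DKK→TRY→GBP→DKK: 3.82 × 0.0265 × 10.3 = 1.04267
SGD→TRY→GBP→SGD: 20.8 × 0.0265 × 1.76 = 0.97011
SGD→NZD→GBP→SGD: 1.03 × 0.527 × 1.76 = 0.95535
Maximum is DKK→TRY→GBP→DKK at 1.0427; arbitrage exists.

1.0427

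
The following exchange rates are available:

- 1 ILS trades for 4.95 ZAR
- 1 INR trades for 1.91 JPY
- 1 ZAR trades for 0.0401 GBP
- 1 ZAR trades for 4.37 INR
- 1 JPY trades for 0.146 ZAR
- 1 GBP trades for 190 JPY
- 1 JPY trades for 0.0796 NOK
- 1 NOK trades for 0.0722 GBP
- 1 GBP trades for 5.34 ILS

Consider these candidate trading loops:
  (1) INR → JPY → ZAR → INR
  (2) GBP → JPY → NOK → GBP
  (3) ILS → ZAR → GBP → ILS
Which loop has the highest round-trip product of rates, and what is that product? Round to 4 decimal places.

1.2186

(1) 1.91 × 0.146 × 4.37 = 1.21862
(2) 190 × 0.0796 × 0.0722 = 1.09195
(3) 4.95 × 0.0401 × 5.34 = 1.05996
Highest is cycle (1) at 1.2186 (>1, arbitrage).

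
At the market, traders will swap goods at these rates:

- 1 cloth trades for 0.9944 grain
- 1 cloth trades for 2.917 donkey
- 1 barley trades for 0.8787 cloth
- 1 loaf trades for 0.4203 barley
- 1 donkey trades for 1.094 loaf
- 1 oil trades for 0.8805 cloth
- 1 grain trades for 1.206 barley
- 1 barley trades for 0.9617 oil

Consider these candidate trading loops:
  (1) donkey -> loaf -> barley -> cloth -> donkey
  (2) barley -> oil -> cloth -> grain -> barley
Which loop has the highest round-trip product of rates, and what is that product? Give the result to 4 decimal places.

1.1786

(1) 1.094 × 0.4203 × 0.8787 × 2.917 = 1.17857
(2) 0.9617 × 0.8805 × 0.9944 × 1.206 = 1.01549
Highest is cycle (1) at 1.1786 (>1, arbitrage).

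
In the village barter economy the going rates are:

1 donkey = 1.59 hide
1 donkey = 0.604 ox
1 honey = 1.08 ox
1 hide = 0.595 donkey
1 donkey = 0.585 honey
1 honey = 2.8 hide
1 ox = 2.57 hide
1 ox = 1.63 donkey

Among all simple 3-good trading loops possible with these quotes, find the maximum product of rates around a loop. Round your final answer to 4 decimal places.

1.0298

honey→ox→donkey→honey: 1.08 × 1.63 × 0.585 = 1.02983
hide→donkey→honey→hide: 0.595 × 0.585 × 2.8 = 0.97461
hide→donkey→ox→hide: 0.595 × 0.604 × 2.57 = 0.92361
Maximum is honey→ox→donkey→honey at 1.0298; arbitrage exists.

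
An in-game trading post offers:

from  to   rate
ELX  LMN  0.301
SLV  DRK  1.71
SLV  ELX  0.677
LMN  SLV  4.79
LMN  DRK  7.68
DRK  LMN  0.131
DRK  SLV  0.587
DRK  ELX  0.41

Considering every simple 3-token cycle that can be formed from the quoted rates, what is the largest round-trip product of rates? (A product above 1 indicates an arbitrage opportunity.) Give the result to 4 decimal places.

DRK→LMN→SLV→DRK: 0.131 × 4.79 × 1.71 = 1.07301
SLV→ELX→LMN→SLV: 0.677 × 0.301 × 4.79 = 0.97609
DRK→ELX→LMN→DRK: 0.41 × 0.301 × 7.68 = 0.94779
Maximum is DRK→LMN→SLV→DRK at 1.0730; arbitrage exists.

1.0730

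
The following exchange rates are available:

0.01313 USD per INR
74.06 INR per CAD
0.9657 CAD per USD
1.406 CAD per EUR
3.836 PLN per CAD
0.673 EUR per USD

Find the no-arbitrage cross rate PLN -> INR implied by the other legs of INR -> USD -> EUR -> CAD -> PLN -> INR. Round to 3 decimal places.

Known legs of the cycle: 0.01313 × 0.673 × 1.406 × 3.836 = 0.04765886654984
For no arbitrage the full-cycle product must be 1, so the missing rate is 1 / 0.04765886654984 ≈ 20.98245.

20.982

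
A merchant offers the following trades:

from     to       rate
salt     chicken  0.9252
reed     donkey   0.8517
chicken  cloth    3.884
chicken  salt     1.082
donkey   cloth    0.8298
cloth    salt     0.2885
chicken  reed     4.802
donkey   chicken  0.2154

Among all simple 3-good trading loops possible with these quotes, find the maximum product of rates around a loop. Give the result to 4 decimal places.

1.0367

salt→chicken→cloth→salt: 0.9252 × 3.884 × 0.2885 = 1.03672
donkey→chicken→reed→donkey: 0.2154 × 4.802 × 0.8517 = 0.88096
Maximum is salt→chicken→cloth→salt at 1.0367; arbitrage exists.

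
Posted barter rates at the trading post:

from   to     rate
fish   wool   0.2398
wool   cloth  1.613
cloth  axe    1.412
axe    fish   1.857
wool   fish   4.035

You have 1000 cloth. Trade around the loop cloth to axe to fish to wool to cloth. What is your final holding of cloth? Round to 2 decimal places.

1000 cloth × 1.412 = 1412 axe
1412 axe × 1.857 = 2622.084 fish
2622.084 fish × 0.2398 = 628.7757432 wool
628.7757432 wool × 1.613 = 1014.2152737816 cloth

1014.22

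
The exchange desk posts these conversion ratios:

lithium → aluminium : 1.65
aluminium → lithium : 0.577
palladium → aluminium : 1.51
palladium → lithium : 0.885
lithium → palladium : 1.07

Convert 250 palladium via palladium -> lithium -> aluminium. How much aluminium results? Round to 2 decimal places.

250 palladium × 0.885 = 221.25 lithium
221.25 lithium × 1.65 = 365.0625 aluminium

365.06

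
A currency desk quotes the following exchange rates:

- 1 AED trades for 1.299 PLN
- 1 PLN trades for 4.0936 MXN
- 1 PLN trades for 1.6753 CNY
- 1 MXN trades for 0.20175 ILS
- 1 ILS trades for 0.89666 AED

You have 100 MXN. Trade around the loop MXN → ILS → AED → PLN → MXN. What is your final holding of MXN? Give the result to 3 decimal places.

96.196

100 MXN × 0.20175 = 20.175 ILS
20.175 ILS × 0.89666 = 18.0901155 AED
18.0901155 AED × 1.299 = 23.4990600345 PLN
23.4990600345 PLN × 4.0936 = 96.1957521572292 MXN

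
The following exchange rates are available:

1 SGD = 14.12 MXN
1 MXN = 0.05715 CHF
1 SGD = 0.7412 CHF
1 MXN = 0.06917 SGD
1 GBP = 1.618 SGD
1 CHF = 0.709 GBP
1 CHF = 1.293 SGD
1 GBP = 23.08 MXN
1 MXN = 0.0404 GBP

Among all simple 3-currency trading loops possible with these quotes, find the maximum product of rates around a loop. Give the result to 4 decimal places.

1.0434

MXN→CHF→SGD→MXN: 0.05715 × 1.293 × 14.12 = 1.04340
GBP→MXN→CHF→GBP: 23.08 × 0.05715 × 0.709 = 0.93519
GBP→SGD→MXN→GBP: 1.618 × 14.12 × 0.0404 = 0.92298
GBP→SGD→CHF→GBP: 1.618 × 0.7412 × 0.709 = 0.85028
Maximum is MXN→CHF→SGD→MXN at 1.0434; arbitrage exists.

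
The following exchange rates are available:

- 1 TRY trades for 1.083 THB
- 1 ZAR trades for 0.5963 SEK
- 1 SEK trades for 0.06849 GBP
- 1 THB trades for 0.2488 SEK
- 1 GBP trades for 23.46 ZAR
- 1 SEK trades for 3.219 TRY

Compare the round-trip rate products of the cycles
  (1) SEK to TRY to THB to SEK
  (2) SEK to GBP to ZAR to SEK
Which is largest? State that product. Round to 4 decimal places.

(1) 3.219 × 1.083 × 0.2488 = 0.86736
(2) 0.06849 × 23.46 × 0.5963 = 0.95812
Highest is cycle (2) at 0.9581 (≤1, no arbitrage).

0.9581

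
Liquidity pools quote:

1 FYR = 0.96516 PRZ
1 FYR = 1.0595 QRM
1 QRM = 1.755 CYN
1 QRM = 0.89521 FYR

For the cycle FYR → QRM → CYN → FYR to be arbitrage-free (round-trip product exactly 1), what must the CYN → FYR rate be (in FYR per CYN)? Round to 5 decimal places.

Known legs of the cycle: 1.0595 × 1.755 = 1.8594225
For no arbitrage the full-cycle product must be 1, so the missing rate is 1 / 1.8594225 ≈ 0.5378014.

0.53780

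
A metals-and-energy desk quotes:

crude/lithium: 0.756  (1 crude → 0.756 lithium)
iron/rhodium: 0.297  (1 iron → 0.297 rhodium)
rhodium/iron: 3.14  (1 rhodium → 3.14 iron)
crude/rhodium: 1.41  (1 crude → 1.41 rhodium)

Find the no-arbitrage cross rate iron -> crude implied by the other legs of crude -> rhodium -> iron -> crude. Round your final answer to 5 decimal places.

Known legs of the cycle: 1.41 × 3.14 = 4.4274
For no arbitrage the full-cycle product must be 1, so the missing rate is 1 / 4.4274 ≈ 0.2258662.

0.22587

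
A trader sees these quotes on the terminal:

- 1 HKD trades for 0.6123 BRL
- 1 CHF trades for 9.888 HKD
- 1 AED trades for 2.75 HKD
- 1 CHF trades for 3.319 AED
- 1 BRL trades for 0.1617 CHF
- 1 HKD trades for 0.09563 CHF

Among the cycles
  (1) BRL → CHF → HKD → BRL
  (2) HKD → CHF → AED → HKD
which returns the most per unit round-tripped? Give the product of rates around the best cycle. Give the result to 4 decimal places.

0.9790

(1) 0.1617 × 9.888 × 0.6123 = 0.97900
(2) 0.09563 × 3.319 × 2.75 = 0.87284
Highest is cycle (1) at 0.9790 (≤1, no arbitrage).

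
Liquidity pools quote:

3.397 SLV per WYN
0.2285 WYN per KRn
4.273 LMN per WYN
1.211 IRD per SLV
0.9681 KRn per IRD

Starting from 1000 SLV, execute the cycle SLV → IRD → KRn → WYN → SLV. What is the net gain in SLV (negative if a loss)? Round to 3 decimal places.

1000 SLV × 1.211 = 1211 IRD
1211 IRD × 0.9681 = 1172.3691 KRn
1172.3691 KRn × 0.2285 = 267.88633935 WYN
267.88633935 WYN × 3.397 = 910.00989477195 SLV
Net change: 910.00989477195 − 1000 = -89.99010522805 SLV

-89.990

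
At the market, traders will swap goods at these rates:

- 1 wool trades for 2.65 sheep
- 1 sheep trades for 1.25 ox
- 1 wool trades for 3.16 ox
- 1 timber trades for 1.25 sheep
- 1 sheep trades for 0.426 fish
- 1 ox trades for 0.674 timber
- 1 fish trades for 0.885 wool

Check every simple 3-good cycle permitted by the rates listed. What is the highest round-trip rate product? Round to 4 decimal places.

1.0531

ox→timber→sheep→ox: 0.674 × 1.25 × 1.25 = 1.05313
fish→wool→sheep→fish: 0.885 × 2.65 × 0.426 = 0.99908
Maximum is ox→timber→sheep→ox at 1.0531; arbitrage exists.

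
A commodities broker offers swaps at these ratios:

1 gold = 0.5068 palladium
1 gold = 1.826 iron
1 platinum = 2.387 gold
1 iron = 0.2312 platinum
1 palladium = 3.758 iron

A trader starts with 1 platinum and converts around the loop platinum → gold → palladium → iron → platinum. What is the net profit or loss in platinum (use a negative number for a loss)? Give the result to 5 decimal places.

1 platinum × 2.387 = 2.387 gold
2.387 gold × 0.5068 = 1.2097316 palladium
1.2097316 palladium × 3.758 = 4.5461713528 iron
4.5461713528 iron × 0.2312 = 1.05107481676736 platinum
Net change: 1.05107481676736 − 1 = 0.05107481676736 platinum

0.05107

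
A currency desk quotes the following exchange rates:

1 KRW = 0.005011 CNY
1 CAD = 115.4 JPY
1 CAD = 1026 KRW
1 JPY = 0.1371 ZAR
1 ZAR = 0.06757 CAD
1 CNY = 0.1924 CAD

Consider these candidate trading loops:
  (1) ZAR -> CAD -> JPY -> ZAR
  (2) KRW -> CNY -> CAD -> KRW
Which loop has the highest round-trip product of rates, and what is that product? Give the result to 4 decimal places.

1.0690

(1) 0.06757 × 115.4 × 0.1371 = 1.06905
(2) 0.005011 × 0.1924 × 1026 = 0.98918
Highest is cycle (1) at 1.0690 (>1, arbitrage).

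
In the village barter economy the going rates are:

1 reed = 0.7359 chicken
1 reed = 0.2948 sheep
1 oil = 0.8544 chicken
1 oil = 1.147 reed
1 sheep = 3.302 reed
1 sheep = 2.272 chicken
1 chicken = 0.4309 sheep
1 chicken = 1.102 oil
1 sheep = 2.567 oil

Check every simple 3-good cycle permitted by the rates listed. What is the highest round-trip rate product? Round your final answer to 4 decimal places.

reed→chicken→sheep→reed: 0.7359 × 0.4309 × 3.302 = 1.04706
oil→chicken→sheep→oil: 0.8544 × 0.4309 × 2.567 = 0.94507
reed→chicken→oil→reed: 0.7359 × 1.102 × 1.147 = 0.93017
reed→sheep→oil→reed: 0.2948 × 2.567 × 1.147 = 0.86799
Maximum is reed→chicken→sheep→reed at 1.0471; arbitrage exists.

1.0471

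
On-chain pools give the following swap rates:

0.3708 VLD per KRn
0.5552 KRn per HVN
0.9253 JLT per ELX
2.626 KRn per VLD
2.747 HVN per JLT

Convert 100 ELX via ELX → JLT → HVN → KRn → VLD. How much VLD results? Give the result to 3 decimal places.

52.328

100 ELX × 0.9253 = 92.53 JLT
92.53 JLT × 2.747 = 254.17991 HVN
254.17991 HVN × 0.5552 = 141.120686032 KRn
141.120686032 KRn × 0.3708 = 52.3275503806656 VLD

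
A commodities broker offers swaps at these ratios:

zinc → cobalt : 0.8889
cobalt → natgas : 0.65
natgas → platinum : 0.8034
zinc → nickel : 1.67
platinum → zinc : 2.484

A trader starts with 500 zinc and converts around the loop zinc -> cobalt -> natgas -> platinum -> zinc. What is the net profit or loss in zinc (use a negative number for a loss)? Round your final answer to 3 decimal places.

76.527

500 zinc × 0.8889 = 444.45 cobalt
444.45 cobalt × 0.65 = 288.8925 natgas
288.8925 natgas × 0.8034 = 232.0962345 platinum
232.0962345 platinum × 2.484 = 576.527046498 zinc
Net change: 576.527046498 − 500 = 76.527046498 zinc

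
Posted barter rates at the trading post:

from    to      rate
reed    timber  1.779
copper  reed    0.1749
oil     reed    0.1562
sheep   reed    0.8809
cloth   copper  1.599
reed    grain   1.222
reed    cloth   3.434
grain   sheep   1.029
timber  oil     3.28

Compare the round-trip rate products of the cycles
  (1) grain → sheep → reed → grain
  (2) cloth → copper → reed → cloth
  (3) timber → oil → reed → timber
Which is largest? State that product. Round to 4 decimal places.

(1) 1.029 × 0.8809 × 1.222 = 1.10768
(2) 1.599 × 0.1749 × 3.434 = 0.96037
(3) 3.28 × 0.1562 × 1.779 = 0.91145
Highest is cycle (1) at 1.1077 (>1, arbitrage).

1.1077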